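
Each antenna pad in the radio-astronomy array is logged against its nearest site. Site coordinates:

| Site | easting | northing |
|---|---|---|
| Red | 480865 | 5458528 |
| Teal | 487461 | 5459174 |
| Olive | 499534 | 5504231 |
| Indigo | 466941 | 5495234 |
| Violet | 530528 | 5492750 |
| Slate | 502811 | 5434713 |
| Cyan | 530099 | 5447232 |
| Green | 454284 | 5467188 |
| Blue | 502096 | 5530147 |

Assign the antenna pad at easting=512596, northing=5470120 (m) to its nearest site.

Squared distances to each site:
Red: 1141230825.000; Teal: 751583141.000; Olive: 1334176165.000; Indigo: 2715092021.000; Violet: 833673524.000; Slate: 1349401874.000; Cyan: 830215553.000; Green: 3408885968.000; Blue: 3713490729.000.
Minimum at Teal.

Teal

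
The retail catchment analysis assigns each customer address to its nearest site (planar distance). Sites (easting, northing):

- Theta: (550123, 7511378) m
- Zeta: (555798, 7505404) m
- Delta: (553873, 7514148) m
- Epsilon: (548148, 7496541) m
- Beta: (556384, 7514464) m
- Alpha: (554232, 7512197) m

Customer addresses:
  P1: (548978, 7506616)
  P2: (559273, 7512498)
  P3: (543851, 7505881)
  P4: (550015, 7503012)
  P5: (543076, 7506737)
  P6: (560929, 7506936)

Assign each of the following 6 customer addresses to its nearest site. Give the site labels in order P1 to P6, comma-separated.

Theta, Beta, Theta, Zeta, Theta, Zeta

P1 → Theta (d²=23987669.00)
P2 → Beta (d²=12211477.00)
P3 → Theta (d²=69554993.00)
P4 → Zeta (d²=39164753.00)
P5 → Theta (d²=71199090.00)
P6 → Zeta (d²=28674185.00)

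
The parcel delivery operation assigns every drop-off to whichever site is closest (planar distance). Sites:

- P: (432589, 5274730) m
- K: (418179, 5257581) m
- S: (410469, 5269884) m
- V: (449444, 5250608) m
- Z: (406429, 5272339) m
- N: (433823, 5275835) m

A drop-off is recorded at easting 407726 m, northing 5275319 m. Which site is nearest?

Z

Squared distances to each site:
P: 618515690.000; K: 423901853.000; S: 37063274.000; V: 2351025045.000; Z: 10562609.000; N: 681319665.000.
Minimum at Z.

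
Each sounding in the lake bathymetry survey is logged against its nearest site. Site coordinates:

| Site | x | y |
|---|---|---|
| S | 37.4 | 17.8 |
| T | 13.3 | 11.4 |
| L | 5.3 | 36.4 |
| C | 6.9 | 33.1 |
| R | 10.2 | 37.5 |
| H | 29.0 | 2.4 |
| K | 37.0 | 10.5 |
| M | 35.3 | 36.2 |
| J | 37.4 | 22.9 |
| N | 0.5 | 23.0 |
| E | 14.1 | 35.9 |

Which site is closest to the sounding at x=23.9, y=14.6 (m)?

Squared distances to each site:
S: 192.490; T: 122.600; L: 821.200; C: 631.250; R: 712.100; H: 174.850; K: 188.420; M: 596.520; J: 251.140; N: 618.120; E: 549.730.
Minimum at T.

T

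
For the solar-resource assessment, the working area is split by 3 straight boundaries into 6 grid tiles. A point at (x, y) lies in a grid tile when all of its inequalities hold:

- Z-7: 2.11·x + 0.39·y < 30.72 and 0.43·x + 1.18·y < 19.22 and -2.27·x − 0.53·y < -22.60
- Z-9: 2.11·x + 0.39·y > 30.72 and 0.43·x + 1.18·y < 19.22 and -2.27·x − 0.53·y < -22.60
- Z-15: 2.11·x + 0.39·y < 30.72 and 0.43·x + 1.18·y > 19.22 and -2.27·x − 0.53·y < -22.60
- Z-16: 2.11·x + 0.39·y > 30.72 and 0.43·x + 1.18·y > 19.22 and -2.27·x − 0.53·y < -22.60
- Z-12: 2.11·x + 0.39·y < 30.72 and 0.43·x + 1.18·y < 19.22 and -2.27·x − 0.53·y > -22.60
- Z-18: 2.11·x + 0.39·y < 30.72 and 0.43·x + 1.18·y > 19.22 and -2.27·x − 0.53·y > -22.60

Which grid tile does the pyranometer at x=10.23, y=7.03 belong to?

Z-7

2.11·10.23 + 0.39·7.03 = 24.327, which is < 30.72
0.43·10.23 + 1.18·7.03 = 12.694, which is < 19.22
-2.27·10.23 − 0.53·7.03 = -26.948, which is < -22.60
This sign pattern matches Z-7.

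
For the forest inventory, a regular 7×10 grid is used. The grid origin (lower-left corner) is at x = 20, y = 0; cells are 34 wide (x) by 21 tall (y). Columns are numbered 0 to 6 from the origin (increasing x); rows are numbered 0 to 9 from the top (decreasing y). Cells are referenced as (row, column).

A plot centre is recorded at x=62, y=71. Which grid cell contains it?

(6, 1)

Column index: ⌊(62 − 20) / 34⌋ = ⌊1.235⌋ = 1
Row offset from origin: ⌊(71 − 0) / 21⌋ = ⌊3.381⌋ = 3 → row 6 (counted from top)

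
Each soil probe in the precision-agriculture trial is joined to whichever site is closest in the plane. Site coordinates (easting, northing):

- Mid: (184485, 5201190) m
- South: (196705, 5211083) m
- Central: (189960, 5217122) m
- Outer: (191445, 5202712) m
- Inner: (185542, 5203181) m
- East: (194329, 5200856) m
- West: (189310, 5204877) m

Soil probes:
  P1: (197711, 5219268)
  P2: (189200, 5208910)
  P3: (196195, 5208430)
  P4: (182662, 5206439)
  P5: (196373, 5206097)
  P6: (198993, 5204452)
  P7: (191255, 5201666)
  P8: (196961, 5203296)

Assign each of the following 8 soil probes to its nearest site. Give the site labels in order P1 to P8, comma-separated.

P1 → Central (d²=64683317.00)
P2 → West (d²=16277189.00)
P3 → South (d²=7298509.00)
P4 → Inner (d²=18908964.00)
P5 → South (d²=24970420.00)
P6 → East (d²=34684112.00)
P7 → Outer (d²=1130216.00)
P8 → East (d²=12881024.00)

Central, West, South, Inner, South, East, Outer, East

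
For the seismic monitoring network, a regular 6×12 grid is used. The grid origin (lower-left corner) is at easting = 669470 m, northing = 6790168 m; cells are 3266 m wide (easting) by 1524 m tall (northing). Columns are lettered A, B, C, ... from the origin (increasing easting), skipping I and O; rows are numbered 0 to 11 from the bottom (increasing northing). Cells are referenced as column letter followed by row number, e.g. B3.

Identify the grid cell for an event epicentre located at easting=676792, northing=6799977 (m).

C6

Column index: ⌊(676792 − 669470) / 3266⌋ = ⌊2.242⌋ = 2 → column C
Row offset from origin: ⌊(6799977 − 6790168) / 1524⌋ = ⌊6.436⌋ = 6 → row 6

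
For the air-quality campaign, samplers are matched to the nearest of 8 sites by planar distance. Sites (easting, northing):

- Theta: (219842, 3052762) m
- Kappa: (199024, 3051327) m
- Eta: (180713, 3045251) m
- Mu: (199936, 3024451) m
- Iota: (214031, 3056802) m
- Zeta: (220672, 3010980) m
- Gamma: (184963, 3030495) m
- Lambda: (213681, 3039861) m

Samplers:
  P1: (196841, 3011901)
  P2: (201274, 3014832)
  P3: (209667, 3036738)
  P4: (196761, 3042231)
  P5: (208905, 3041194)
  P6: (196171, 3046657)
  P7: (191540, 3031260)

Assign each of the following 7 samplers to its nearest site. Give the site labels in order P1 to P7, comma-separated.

P1 → Mu (d²=167081525.00)
P2 → Mu (d²=94315405.00)
P3 → Lambda (d²=25865325.00)
P4 → Kappa (d²=87858385.00)
P5 → Lambda (d²=24587065.00)
P6 → Kappa (d²=29948509.00)
P7 → Gamma (d²=43842154.00)

Mu, Mu, Lambda, Kappa, Lambda, Kappa, Gamma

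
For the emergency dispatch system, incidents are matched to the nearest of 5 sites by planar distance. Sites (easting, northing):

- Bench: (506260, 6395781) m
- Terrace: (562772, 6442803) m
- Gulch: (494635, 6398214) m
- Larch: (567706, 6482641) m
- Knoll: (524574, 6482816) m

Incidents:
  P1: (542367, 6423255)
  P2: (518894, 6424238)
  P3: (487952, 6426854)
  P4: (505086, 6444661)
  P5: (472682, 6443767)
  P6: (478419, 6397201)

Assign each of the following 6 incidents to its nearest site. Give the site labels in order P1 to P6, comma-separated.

P1 → Terrace (d²=798488329.00)
P2 → Bench (d²=969418805.00)
P3 → Gulch (d²=864912089.00)
P4 → Knoll (d²=1835586169.00)
P5 → Gulch (d²=2557010018.00)
P6 → Gulch (d²=263984825.00)

Terrace, Bench, Gulch, Knoll, Gulch, Gulch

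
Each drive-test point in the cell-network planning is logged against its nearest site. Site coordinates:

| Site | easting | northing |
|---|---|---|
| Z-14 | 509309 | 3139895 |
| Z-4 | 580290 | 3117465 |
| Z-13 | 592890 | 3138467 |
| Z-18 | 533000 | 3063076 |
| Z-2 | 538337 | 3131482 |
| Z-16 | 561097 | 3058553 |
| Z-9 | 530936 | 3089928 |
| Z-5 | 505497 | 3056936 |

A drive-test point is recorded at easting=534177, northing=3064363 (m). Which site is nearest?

Z-18

Squared distances to each site:
Z-14: 6323500448.000; Z-4: 4946231173.000; Z-13: 8938619185.000; Z-18: 3041698.000; Z-2: 4522265761.000; Z-16: 758442500.000; Z-9: 664073306.000; Z-5: 877702729.000.
Minimum at Z-18.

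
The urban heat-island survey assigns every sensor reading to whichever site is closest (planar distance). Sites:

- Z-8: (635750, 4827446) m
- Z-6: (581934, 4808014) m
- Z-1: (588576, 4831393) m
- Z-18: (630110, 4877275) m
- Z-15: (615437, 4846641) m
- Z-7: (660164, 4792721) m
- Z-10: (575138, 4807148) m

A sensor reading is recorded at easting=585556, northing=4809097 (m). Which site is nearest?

Z-6

Squared distances to each site:
Z-8: 2856123437.000; Z-6: 14291773.000; Z-1: 506232016.000; Z-18: 6633298600.000; Z-15: 2302426097.000; Z-7: 5834527040.000; Z-10: 112333325.000.
Minimum at Z-6.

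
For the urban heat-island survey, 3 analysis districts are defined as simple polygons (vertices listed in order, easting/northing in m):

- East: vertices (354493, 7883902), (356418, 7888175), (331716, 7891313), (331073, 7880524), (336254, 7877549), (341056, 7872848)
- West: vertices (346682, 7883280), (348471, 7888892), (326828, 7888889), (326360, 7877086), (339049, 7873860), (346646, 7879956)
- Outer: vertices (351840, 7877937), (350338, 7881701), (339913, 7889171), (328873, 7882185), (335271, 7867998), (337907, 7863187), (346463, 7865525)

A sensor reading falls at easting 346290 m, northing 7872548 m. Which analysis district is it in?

Outer

Cast a ray rightward from (346290, 7872548). For each polygon, the edges (by vertex number in listed order) whose endpoints lie on opposite sides of northing = 7872548, where each meets that height, and whether that is right or left of the point:
East: no edge straddles that height → 0 crossings.
West: no edge straddles that height → 0 crossings.
Outer: 4–5 at easting≈333219.1 (left), 7–1 at easting≈349505.4 (right) → 1 crossing.
Only Outer has an odd count, so the point is inside Outer.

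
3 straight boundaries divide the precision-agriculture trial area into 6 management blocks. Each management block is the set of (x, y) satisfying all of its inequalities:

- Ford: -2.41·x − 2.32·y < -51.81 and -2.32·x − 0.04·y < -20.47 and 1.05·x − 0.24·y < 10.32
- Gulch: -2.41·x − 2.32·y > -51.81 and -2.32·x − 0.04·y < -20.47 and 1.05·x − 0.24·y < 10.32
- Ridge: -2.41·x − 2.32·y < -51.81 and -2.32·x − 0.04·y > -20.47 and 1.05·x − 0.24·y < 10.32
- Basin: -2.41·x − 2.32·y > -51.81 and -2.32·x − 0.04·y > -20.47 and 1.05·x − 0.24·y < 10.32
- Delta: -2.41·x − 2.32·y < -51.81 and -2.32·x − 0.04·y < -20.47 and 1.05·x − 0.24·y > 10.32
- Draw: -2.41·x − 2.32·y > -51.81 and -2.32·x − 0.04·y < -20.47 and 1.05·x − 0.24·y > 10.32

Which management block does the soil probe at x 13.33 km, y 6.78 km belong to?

Draw

-2.41·13.33 − 2.32·6.78 = -47.855, which is > -51.81
-2.32·13.33 − 0.04·6.78 = -31.197, which is < -20.47
1.05·13.33 − 0.24·6.78 = 12.369, which is > 10.32
This sign pattern matches Draw.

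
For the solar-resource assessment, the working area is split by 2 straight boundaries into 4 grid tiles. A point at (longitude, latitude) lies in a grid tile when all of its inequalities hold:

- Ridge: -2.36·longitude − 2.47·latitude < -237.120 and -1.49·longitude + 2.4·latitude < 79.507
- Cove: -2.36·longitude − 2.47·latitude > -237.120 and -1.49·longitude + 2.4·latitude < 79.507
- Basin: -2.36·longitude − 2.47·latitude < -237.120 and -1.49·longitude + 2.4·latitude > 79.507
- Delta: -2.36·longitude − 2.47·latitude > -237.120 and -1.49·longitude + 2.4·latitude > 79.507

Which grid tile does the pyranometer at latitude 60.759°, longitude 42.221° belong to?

-2.36·42.221 − 2.47·60.759 = -249.716, which is < -237.120
-1.49·42.221 + 2.4·60.759 = 82.912, which is > 79.507
This sign pattern matches Basin.

Basin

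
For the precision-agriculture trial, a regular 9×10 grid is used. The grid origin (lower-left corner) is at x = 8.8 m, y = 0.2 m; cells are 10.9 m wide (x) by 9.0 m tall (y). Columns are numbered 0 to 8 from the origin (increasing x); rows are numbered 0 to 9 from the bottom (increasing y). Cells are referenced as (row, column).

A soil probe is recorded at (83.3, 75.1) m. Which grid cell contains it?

Column index: ⌊(83.3 − 8.8) / 10.9⌋ = ⌊6.835⌋ = 6
Row offset from origin: ⌊(75.1 − 0.2) / 9.0⌋ = ⌊8.322⌋ = 8 → row 8

(8, 6)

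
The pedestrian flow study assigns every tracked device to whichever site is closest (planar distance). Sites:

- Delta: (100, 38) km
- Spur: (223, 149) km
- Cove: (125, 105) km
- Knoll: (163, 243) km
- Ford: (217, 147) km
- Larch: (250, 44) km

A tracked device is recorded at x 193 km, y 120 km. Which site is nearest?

Squared distances to each site:
Delta: 15373.000; Spur: 1741.000; Cove: 4849.000; Knoll: 16029.000; Ford: 1305.000; Larch: 9025.000.
Minimum at Ford.

Ford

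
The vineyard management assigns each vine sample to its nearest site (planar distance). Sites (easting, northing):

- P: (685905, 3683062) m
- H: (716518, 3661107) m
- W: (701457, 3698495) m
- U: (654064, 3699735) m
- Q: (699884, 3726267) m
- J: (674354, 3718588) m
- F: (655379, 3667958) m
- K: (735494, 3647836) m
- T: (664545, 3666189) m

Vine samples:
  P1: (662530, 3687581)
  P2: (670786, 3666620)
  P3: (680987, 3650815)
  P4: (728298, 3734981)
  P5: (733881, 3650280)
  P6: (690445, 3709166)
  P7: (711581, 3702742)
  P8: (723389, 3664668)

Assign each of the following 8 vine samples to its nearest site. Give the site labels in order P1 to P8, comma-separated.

P1 → U (d²=219392872.00)
P2 → T (d²=39135842.00)
P3 → T (d²=506699240.00)
P4 → Q (d²=883289192.00)
P5 → K (d²=8574905.00)
P6 → W (d²=235134385.00)
P7 → W (d²=120532385.00)
P8 → H (d²=59891362.00)

U, T, T, Q, K, W, W, H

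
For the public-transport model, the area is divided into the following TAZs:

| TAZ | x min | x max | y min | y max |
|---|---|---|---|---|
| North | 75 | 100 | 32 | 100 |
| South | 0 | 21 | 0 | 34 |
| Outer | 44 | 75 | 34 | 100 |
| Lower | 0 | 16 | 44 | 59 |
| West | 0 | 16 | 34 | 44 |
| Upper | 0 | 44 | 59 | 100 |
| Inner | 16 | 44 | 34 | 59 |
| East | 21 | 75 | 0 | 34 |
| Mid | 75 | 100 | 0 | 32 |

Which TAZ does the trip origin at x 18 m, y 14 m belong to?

The point has x = 18 and y = 14.
Only South satisfies 0 ≤ x ≤ 21 and 0 ≤ y ≤ 34.

South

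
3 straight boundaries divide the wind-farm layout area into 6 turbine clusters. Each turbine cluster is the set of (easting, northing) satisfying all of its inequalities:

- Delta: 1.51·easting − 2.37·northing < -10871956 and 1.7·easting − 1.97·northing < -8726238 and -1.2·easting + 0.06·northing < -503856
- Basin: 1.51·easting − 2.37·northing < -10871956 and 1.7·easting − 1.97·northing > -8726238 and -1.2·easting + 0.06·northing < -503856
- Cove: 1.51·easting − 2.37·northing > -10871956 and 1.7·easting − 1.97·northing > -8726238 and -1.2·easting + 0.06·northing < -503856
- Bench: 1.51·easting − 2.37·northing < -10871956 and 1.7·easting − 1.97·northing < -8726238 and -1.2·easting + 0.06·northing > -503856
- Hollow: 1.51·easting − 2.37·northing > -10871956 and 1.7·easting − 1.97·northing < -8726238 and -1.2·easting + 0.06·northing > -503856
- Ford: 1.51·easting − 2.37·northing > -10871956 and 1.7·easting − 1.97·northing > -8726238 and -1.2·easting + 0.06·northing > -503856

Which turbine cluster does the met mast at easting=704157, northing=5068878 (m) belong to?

1.51·704157 − 2.37·5068878 = -10949963.790, which is < -10871956
1.7·704157 − 1.97·5068878 = -8788622.760, which is < -8726238
-1.2·704157 + 0.06·5068878 = -540855.720, which is < -503856
This sign pattern matches Delta.

Delta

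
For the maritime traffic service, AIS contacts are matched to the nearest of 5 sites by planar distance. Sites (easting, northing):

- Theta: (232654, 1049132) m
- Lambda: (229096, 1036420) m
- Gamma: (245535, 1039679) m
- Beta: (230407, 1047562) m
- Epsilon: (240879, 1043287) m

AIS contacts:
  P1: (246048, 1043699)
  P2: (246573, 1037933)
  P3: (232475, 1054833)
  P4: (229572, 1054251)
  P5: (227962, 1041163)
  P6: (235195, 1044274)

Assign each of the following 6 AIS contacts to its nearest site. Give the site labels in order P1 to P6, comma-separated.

Gamma, Gamma, Theta, Theta, Lambda, Theta

P1 → Gamma (d²=16423569.00)
P2 → Gamma (d²=4125960.00)
P3 → Theta (d²=32533442.00)
P4 → Theta (d²=35702885.00)
P5 → Lambda (d²=23782005.00)
P6 → Theta (d²=30056845.00)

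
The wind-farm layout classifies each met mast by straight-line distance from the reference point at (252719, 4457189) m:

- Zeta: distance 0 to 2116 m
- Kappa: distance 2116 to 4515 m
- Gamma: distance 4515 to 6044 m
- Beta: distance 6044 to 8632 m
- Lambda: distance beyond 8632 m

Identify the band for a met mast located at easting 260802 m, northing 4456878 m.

Beta

Distance = √((260802−252719)² + (4456878−4457189)²) = √(65334889.000 + 96721.000) = 8088.981 m.
6044 ≤ 8088.981 < 8632 → Beta.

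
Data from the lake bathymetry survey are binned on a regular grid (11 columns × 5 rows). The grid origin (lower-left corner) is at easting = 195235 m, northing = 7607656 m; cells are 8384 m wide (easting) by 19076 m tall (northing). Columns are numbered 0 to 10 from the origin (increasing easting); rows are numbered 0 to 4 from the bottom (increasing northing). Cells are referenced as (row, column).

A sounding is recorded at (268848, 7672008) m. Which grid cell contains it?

Column index: ⌊(268848 − 195235) / 8384⌋ = ⌊8.780⌋ = 8
Row offset from origin: ⌊(7672008 − 7607656) / 19076⌋ = ⌊3.373⌋ = 3 → row 3

(3, 8)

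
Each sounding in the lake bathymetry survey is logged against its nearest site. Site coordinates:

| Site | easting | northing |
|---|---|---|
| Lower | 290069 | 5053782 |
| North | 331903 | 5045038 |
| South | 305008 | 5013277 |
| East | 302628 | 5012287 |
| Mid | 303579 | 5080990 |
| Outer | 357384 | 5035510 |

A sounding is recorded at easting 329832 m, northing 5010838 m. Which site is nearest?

Squared distances to each site:
Lower: 3425283305.000; North: 1173929041.000; South: 622179697.000; East: 742157217.000; Mid: 5610523113.000; Outer: 1367820288.000.
Minimum at South.

South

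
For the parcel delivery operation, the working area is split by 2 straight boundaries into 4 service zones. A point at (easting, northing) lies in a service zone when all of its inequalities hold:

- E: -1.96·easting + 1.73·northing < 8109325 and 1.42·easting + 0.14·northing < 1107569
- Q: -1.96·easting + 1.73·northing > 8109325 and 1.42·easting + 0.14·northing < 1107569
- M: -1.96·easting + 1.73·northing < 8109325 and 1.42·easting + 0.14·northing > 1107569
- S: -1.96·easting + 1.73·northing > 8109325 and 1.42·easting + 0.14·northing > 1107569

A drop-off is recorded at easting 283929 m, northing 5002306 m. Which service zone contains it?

E

-1.96·283929 + 1.73·5002306 = 8097488.540, which is < 8109325
1.42·283929 + 0.14·5002306 = 1103502.020, which is < 1107569
This sign pattern matches E.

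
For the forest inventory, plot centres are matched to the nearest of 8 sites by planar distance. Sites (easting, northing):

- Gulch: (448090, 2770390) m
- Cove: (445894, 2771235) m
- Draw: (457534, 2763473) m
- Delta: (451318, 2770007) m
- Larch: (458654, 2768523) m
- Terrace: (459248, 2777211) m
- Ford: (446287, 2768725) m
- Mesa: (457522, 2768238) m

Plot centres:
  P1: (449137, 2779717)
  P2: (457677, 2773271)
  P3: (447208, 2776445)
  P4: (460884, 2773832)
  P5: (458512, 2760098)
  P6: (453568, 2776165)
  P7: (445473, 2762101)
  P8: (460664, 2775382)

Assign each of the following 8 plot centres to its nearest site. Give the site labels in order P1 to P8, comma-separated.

P1 → Cove (d²=82461373.00)
P2 → Terrace (d²=17991641.00)
P3 → Cove (d²=28870696.00)
P4 → Terrace (d²=14094137.00)
P5 → Draw (d²=12347109.00)
P6 → Terrace (d²=33356516.00)
P7 → Ford (d²=44539972.00)
P8 → Terrace (d²=5350297.00)

Cove, Terrace, Cove, Terrace, Draw, Terrace, Ford, Terrace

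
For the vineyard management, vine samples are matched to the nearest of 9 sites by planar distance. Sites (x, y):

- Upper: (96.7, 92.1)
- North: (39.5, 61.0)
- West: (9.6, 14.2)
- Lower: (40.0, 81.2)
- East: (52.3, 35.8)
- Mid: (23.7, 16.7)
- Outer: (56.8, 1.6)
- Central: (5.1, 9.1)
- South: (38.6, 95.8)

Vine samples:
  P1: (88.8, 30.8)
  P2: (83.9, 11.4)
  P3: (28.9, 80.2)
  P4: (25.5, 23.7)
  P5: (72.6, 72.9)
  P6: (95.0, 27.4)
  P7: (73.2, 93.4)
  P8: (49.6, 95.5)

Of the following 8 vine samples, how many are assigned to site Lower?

P1 → East
P2 → Outer
P3 → Lower
P4 → Mid
P5 → Upper
P6 → East
P7 → Upper
P8 → South
1 of the 8 goes to Lower.

1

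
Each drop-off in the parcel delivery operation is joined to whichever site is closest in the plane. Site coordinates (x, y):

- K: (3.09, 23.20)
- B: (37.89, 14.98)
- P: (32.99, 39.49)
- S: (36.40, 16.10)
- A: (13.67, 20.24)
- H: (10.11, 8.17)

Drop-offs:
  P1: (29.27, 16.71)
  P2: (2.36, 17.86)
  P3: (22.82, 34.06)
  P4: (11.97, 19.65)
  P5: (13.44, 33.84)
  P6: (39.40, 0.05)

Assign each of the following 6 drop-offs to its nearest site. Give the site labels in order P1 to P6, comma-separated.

P1 → S (d²=51.21)
P2 → K (d²=29.05)
P3 → P (d²=132.91)
P4 → A (d²=3.24)
P5 → A (d²=185.01)
P6 → B (d²=225.19)

S, K, P, A, A, B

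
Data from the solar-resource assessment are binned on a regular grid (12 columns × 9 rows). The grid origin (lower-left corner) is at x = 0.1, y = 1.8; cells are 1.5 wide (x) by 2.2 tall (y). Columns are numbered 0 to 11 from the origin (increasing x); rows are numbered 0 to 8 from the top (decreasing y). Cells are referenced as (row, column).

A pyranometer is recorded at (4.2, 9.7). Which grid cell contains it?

(5, 2)

Column index: ⌊(4.2 − 0.1) / 1.5⌋ = ⌊2.733⌋ = 2
Row offset from origin: ⌊(9.7 − 1.8) / 2.2⌋ = ⌊3.591⌋ = 3 → row 5 (counted from top)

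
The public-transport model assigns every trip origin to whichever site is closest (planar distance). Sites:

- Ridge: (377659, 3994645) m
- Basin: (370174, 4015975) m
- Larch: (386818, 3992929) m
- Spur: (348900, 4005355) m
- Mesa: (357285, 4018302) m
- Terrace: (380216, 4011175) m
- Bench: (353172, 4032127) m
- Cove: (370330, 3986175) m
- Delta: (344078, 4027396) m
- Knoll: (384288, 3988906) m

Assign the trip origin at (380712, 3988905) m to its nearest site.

Knoll

Squared distances to each site:
Ridge: 42268409.000; Basin: 843834344.000; Larch: 53475812.000; Spur: 1282605844.000; Mesa: 1413007938.000; Terrace: 496198916.000; Bench: 2626592884.000; Cove: 115238824.000; Delta: 2823607037.000; Knoll: 12787777.000.
Minimum at Knoll.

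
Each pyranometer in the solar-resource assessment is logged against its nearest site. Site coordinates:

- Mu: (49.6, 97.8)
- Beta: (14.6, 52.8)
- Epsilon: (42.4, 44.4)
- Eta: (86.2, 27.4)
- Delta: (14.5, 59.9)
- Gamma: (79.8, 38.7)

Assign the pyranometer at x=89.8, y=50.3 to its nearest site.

Squared distances to each site:
Mu: 3872.290; Beta: 5661.290; Epsilon: 2281.570; Eta: 537.370; Delta: 5762.250; Gamma: 234.560.
Minimum at Gamma.

Gamma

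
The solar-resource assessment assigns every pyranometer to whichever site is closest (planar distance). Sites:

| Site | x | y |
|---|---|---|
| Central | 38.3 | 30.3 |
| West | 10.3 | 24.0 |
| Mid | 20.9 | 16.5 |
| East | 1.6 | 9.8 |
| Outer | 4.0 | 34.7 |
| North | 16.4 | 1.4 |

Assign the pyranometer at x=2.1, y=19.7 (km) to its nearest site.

West

Squared distances to each site:
Central: 1422.800; West: 85.730; Mid: 363.680; East: 98.260; Outer: 228.610; North: 539.380.
Minimum at West.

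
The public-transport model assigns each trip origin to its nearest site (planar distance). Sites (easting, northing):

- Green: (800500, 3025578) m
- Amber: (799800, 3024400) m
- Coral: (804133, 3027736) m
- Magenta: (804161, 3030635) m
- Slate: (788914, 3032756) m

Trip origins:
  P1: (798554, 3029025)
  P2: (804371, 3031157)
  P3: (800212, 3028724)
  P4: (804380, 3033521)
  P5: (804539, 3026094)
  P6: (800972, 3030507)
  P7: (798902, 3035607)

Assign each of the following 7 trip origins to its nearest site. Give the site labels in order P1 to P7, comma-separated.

P1 → Green (d²=15668725.00)
P2 → Magenta (d²=316584.00)
P3 → Green (d²=9980260.00)
P4 → Magenta (d²=8376957.00)
P5 → Coral (d²=2861000.00)
P6 → Magenta (d²=10186105.00)
P7 → Magenta (d²=52377865.00)

Green, Magenta, Green, Magenta, Coral, Magenta, Magenta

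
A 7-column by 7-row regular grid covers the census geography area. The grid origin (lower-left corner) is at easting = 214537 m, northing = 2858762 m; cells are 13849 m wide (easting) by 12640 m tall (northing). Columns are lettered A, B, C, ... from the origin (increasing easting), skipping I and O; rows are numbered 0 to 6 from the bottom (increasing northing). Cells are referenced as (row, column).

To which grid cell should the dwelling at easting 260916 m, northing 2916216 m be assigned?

(4, D)

Column index: ⌊(260916 − 214537) / 13849⌋ = ⌊3.349⌋ = 3 → column D
Row offset from origin: ⌊(2916216 − 2858762) / 12640⌋ = ⌊4.545⌋ = 4 → row 4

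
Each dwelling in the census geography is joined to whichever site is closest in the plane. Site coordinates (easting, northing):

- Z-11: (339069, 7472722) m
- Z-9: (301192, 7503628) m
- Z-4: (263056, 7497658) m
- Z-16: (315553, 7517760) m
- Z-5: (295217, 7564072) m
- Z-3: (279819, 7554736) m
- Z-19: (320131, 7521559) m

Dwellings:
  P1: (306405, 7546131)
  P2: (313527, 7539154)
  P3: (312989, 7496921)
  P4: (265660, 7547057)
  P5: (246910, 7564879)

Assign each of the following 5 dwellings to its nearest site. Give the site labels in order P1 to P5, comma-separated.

P1 → Z-5 (d²=447050825.00)
P2 → Z-19 (d²=353196841.00)
P3 → Z-9 (d²=184153058.00)
P4 → Z-3 (d²=259444322.00)
P5 → Z-3 (d²=1185882730.00)

Z-5, Z-19, Z-9, Z-3, Z-3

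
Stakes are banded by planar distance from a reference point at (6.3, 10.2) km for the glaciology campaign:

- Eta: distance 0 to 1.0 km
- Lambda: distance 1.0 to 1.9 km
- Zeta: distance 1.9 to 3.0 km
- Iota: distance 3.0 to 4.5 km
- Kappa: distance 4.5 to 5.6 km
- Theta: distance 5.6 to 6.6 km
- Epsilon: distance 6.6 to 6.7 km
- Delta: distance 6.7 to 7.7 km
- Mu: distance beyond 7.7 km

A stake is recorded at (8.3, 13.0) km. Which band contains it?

Iota

Distance = √((8.3−6.3)² + (13.0−10.2)²) = √(4.000 + 7.840) = 3.441 km.
3.0 ≤ 3.441 < 4.5 → Iota.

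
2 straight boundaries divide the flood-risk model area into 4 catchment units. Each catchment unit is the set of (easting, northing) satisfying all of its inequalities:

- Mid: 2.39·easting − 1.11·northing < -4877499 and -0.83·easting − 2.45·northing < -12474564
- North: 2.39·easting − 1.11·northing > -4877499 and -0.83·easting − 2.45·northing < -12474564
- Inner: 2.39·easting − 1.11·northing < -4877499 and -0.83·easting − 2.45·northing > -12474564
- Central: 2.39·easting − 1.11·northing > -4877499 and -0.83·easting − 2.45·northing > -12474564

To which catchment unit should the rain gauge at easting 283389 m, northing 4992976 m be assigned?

Central

2.39·283389 − 1.11·4992976 = -4864903.650, which is > -4877499
-0.83·283389 − 2.45·4992976 = -12468004.070, which is > -12474564
This sign pattern matches Central.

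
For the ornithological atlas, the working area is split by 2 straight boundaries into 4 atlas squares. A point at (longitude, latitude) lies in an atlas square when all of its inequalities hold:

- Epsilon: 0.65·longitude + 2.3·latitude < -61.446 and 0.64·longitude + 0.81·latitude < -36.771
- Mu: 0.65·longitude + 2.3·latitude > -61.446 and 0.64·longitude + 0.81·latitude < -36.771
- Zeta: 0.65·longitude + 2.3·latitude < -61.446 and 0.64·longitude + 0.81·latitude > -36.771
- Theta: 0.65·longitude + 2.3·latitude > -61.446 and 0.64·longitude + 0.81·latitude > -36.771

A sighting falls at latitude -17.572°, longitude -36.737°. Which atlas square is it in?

Epsilon

0.65·-36.737 + 2.3·-17.572 = -64.295, which is < -61.446
0.64·-36.737 + 0.81·-17.572 = -37.745, which is < -36.771
This sign pattern matches Epsilon.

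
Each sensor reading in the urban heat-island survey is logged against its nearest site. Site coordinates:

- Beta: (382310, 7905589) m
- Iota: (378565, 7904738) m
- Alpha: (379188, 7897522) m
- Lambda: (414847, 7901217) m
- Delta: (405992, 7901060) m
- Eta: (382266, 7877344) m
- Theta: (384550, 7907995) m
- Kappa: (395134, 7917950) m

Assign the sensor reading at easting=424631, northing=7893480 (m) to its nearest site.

Lambda

Squared distances to each site:
Beta: 1937694922.000; Iota: 2248818920.000; Alpha: 2081404013.000; Lambda: 155587825.000; Delta: 404868721.000; Eta: 2055163721.000; Theta: 1817171786.000; Kappa: 1468853909.000.
Minimum at Lambda.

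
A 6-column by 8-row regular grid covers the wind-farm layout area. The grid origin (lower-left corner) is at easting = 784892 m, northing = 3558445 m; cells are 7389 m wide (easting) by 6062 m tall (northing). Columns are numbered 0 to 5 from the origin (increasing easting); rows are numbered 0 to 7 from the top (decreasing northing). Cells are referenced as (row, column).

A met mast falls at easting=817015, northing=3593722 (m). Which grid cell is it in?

(2, 4)

Column index: ⌊(817015 − 784892) / 7389⌋ = ⌊4.347⌋ = 4
Row offset from origin: ⌊(3593722 − 3558445) / 6062⌋ = ⌊5.819⌋ = 5 → row 2 (counted from top)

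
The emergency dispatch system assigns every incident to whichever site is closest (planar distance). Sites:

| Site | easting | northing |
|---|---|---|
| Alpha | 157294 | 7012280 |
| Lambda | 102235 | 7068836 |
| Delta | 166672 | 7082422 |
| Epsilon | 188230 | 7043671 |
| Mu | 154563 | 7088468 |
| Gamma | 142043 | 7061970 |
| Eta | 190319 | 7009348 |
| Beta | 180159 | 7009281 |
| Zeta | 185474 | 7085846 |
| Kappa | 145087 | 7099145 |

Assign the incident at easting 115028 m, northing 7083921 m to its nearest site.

Squared distances to each site:
Alpha: 6918847637.000; Lambda: 391218074.000; Delta: 2669349737.000; Epsilon: 6978595304.000; Mu: 1583691434.000; Gamma: 1211656626.000; Eta: 11229867010.000; Beta: 9813176761.000; Zeta: 4966344541.000; Kappa: 1135313657.000.
Minimum at Lambda.

Lambda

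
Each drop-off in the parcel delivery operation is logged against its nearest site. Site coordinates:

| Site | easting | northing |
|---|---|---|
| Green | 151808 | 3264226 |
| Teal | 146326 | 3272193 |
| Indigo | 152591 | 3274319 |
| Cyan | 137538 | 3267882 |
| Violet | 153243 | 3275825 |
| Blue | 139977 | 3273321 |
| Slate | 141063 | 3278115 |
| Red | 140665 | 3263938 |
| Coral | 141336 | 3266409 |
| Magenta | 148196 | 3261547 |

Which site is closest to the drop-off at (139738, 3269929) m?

Cyan

Squared distances to each site:
Green: 178209109.000; Teal: 48527440.000; Indigo: 184471709.000; Cyan: 9030209.000; Violet: 217147841.000; Blue: 11562785.000; Slate: 68766221.000; Red: 36751410.000; Coral: 14944004.000; Magenta: 141795688.000.
Minimum at Cyan.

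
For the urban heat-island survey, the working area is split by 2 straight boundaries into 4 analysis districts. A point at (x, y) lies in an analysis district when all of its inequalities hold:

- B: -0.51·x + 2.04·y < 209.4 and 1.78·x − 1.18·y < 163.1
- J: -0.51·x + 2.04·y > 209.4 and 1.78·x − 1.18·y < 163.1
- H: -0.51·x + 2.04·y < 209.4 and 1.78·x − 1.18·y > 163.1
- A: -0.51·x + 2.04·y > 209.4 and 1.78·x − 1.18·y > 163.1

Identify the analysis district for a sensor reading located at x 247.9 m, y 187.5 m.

A

-0.51·247.9 + 2.04·187.5 = 256.071, which is > 209.4
1.78·247.9 − 1.18·187.5 = 220.012, which is > 163.1
This sign pattern matches A.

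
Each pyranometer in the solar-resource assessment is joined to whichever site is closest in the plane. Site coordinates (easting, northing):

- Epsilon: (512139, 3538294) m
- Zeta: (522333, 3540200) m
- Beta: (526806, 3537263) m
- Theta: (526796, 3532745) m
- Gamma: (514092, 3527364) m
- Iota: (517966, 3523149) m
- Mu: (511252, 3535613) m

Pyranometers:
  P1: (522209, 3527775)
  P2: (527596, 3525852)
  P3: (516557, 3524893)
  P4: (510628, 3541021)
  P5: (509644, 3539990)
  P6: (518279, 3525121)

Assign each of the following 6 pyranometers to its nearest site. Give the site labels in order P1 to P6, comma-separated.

Iota, Theta, Iota, Epsilon, Epsilon, Iota

P1 → Iota (d²=39402925.00)
P2 → Theta (d²=48153449.00)
P3 → Iota (d²=5026817.00)
P4 → Epsilon (d²=9719650.00)
P5 → Epsilon (d²=9101441.00)
P6 → Iota (d²=3986753.00)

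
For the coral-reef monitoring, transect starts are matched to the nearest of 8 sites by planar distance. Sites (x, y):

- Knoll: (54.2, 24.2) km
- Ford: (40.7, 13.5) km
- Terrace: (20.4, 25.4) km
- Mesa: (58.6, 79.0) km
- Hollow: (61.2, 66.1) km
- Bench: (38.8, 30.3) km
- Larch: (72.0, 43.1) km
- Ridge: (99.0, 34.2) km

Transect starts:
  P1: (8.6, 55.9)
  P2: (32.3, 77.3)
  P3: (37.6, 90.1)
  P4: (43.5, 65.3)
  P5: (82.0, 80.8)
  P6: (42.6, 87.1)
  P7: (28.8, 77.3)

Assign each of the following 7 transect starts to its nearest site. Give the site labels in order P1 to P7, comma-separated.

Terrace, Mesa, Mesa, Hollow, Mesa, Mesa, Mesa

P1 → Terrace (d²=1069.49)
P2 → Mesa (d²=694.58)
P3 → Mesa (d²=564.21)
P4 → Hollow (d²=313.93)
P5 → Mesa (d²=550.80)
P6 → Mesa (d²=321.61)
P7 → Mesa (d²=890.93)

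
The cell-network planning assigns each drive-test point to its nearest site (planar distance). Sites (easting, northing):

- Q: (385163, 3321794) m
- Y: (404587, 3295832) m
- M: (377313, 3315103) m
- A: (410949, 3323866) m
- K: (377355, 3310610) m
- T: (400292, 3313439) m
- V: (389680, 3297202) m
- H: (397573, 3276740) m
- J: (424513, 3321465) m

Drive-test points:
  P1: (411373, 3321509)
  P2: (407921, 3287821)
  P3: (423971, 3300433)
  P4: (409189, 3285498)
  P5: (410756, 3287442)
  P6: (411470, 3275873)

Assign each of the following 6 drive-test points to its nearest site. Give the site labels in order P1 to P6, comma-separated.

A, Y, Y, Y, Y, H

P1 → A (d²=5735225.00)
P2 → Y (d²=75291677.00)
P3 → Y (d²=396908657.00)
P4 → Y (d²=127969960.00)
P5 → Y (d²=108448661.00)
P6 → H (d²=193878298.00)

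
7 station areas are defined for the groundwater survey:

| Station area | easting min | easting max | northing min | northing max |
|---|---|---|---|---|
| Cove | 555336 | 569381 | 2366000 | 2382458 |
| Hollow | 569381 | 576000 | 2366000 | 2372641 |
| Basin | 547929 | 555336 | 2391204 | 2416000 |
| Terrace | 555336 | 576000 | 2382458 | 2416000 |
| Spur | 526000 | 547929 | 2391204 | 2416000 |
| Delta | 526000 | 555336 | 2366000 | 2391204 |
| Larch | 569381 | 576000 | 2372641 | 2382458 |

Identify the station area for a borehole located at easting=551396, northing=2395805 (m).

Basin

The point has easting = 551396 and northing = 2395805.
Only Basin satisfies 547929 ≤ easting ≤ 555336 and 2391204 ≤ northing ≤ 2416000.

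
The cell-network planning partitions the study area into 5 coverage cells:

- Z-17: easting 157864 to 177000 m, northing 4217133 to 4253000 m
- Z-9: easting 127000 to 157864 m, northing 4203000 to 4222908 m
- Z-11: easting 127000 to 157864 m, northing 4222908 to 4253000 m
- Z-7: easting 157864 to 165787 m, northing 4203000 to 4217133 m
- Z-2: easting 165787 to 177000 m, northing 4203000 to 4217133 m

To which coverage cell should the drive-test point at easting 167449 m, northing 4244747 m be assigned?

Z-17

The point has easting = 167449 and northing = 4244747.
Only Z-17 satisfies 157864 ≤ easting ≤ 177000 and 4217133 ≤ northing ≤ 4253000.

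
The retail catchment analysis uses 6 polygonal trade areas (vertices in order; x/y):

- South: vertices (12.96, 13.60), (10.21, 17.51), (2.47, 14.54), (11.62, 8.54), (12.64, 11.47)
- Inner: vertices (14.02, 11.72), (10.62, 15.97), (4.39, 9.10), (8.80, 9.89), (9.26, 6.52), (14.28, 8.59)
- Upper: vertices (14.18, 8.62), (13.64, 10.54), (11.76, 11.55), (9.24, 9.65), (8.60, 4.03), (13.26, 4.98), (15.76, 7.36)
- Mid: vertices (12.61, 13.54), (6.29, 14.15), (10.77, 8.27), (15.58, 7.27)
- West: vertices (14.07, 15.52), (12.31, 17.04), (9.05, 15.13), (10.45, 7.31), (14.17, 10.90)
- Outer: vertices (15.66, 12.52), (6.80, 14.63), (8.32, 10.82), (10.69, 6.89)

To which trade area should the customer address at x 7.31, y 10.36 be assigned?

Inner

Cast a ray rightward from (7.31, 10.36). For each polygon, the edges (by vertex number in listed order) whose endpoints lie on opposite sides of y = 10.36, where each meets that height, and whether that is right or left of the point:
South: 3–4 at x≈8.844 (right), 4–5 at x≈12.254 (right) → 2 crossings.
Inner: 2–3 at x≈5.533 (left), 6–1 at x≈14.133 (right) → 1 crossing.
Upper: 1–2 at x≈13.691 (right), 3–4 at x≈10.182 (right) → 2 crossings.
Mid: 2–3 at x≈9.178 (right), 4–1 at x≈14.116 (right) → 2 crossings.
West: 3–4 at x≈9.904 (right), 4–5 at x≈13.610 (right) → 2 crossings.
Outer: 3–4 at x≈8.597 (right), 4–1 at x≈13.753 (right) → 2 crossings.
Only Inner has an odd count, so the point is inside Inner.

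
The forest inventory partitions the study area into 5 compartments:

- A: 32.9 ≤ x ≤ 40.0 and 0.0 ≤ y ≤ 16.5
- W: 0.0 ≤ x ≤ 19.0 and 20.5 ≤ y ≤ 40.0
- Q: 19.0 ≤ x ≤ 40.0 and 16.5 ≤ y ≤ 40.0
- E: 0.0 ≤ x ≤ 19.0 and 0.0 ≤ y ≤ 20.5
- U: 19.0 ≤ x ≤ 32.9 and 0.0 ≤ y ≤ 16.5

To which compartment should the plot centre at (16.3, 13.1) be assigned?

E

The point has x = 16.3 and y = 13.1.
Only E satisfies 0.0 ≤ x ≤ 19.0 and 0.0 ≤ y ≤ 20.5.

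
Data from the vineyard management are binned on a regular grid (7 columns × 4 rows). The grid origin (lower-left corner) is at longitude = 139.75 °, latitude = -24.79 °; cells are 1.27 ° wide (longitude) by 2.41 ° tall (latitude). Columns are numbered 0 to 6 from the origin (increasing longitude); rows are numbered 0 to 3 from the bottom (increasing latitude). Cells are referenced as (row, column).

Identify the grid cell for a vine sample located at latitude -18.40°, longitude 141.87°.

(2, 1)

Column index: ⌊(141.87 − 139.75) / 1.27⌋ = ⌊1.669⌋ = 1
Row offset from origin: ⌊(-18.40 − -24.79) / 2.41⌋ = ⌊2.651⌋ = 2 → row 2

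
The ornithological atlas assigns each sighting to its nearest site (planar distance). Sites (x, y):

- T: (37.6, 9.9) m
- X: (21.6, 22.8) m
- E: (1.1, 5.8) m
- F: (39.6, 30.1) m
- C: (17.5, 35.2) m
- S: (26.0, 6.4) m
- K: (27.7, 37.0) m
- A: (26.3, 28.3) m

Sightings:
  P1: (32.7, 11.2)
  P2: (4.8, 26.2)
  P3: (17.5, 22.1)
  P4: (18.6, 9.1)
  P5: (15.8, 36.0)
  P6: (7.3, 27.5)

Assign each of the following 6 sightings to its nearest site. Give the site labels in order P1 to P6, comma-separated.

T, C, X, S, C, C

P1 → T (d²=25.70)
P2 → C (d²=242.29)
P3 → X (d²=17.30)
P4 → S (d²=62.05)
P5 → C (d²=3.53)
P6 → C (d²=163.33)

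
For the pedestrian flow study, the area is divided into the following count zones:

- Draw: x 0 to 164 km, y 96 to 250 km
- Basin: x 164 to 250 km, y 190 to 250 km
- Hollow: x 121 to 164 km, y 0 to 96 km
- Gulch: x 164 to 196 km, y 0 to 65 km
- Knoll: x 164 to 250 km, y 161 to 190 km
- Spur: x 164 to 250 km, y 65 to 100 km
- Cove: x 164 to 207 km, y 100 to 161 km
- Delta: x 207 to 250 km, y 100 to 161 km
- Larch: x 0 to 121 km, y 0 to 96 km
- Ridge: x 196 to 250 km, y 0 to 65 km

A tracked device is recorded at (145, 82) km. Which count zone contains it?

The point has x = 145 and y = 82.
Only Hollow satisfies 121 ≤ x ≤ 164 and 0 ≤ y ≤ 96.

Hollow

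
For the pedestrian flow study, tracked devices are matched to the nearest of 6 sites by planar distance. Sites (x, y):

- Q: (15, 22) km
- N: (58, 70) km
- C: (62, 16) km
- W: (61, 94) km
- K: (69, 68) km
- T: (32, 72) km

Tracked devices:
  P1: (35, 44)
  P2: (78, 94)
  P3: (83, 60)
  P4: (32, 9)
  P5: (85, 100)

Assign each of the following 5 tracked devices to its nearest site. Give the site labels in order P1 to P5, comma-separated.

P1 → T (d²=793.00)
P2 → W (d²=289.00)
P3 → K (d²=260.00)
P4 → Q (d²=458.00)
P5 → W (d²=612.00)

T, W, K, Q, W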